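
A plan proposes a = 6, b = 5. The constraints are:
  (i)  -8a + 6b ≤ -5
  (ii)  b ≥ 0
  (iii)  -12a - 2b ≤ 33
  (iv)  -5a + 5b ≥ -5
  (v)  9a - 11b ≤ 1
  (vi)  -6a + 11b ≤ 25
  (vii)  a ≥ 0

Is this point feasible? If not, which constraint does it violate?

(i): -18 ≤ -5 ✓
(ii): 5 ≥ 0 ✓
(iii): -82 ≤ 33 ✓
(iv): -5 ≥ -5 ✓
(v): -1 ≤ 1 ✓
(vi): 19 ≤ 25 ✓
(vii): 6 ≥ 0 ✓

feasible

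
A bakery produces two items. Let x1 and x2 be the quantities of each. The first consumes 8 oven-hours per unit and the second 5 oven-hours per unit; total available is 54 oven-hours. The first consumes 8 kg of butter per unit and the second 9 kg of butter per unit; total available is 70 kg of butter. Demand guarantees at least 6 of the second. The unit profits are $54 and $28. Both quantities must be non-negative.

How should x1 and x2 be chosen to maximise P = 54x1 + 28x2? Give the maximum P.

The optimum lies where 8x1 + 9x2 = 70 and x2 = 6.
Solving simultaneously gives x1 = 2, x2 = 6.

x1 = 2, x2 = 6, maximum P = 276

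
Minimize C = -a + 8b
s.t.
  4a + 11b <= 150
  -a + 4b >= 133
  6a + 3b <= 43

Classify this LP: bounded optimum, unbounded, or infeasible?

From the feasible point (-863/27, 682/27), moving in the direction (-4, -1) keeps every constraint satisfied while C decreases without bound.

unbounded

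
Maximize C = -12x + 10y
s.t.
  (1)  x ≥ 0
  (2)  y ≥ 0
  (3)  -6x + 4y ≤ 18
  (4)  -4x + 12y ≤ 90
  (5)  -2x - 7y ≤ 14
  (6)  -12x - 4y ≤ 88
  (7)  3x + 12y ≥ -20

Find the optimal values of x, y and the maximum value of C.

Corner points and C = -12x + 10y:
  (0, 0) → C = 0
  (0, 9/2) → C = 45
  (18/7, 117/14) → C = 369/7
The feasible region is unbounded (it extends along (3, 1), (1, 0)), but C strictly decreases along every unbounded feasible direction, so there is no improving ray and the maximum is attained at a vertex.

At the optimal vertex, -6x + 4y = 18 and -4x + 12y = 90.
Solving simultaneously gives x = 18/7, y = 117/14.

x = 18/7, y = 117/14, maximum C = 369/7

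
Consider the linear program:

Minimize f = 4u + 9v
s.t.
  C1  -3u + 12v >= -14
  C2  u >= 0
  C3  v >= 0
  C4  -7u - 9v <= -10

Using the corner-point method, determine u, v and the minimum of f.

u = 10/7, v = 0, minimum f = 40/7

The feasible region is unbounded (it extends along (0, 1), (4, 1)), but f strictly increases along every unbounded feasible direction, so there is no improving ray and the minimum is attained at a vertex.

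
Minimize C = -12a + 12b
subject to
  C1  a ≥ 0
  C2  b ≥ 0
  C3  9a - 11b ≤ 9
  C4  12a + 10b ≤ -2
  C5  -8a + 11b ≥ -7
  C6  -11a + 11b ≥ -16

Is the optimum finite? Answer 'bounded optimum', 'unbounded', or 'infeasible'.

The boundaries a = 0 and b = 0 meet at (0, 0), but that point violates 12a + 10b ≤ -2. Every candidate vertex is excluded by some other constraint, so the feasible region is empty.

infeasible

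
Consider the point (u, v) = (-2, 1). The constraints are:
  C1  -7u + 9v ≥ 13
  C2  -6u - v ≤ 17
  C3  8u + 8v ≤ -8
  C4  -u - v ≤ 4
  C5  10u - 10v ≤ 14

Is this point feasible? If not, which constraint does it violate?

C1: 23 ≥ 13 ✓
C2: 11 ≤ 17 ✓
C3: -8 ≤ -8 ✓
C4: 1 ≤ 4 ✓
C5: -30 ≤ 14 ✓

feasible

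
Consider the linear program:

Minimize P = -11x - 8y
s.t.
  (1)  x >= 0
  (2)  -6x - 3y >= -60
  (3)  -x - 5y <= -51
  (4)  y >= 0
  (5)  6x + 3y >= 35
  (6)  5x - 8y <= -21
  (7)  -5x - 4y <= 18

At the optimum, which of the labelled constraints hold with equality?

(1) and (2)

Feasible corners and P = -11x - 8y:
  (0, 20) → P = -160
  (0, 35/3) → P = -280/3
  (49/9, 82/9) → P = -1195/9
  (22/27, 271/27) → P = -2410/27

The minimum is at (0, 20). Substituting into each constraint, equality holds for (1) and (2); the remaining constraints have slack.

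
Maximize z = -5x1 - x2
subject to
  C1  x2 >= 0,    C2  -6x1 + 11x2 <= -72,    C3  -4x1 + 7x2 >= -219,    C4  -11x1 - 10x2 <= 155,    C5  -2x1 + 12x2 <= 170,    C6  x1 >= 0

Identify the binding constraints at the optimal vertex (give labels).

Corner points and z = -5x1 - x2:
  (12, 0) → z = -60
  (219/4, 0) → z = -1095/4
  (1367/25, 582/25) → z = -7417/25
  (1909/17, 559/17) → z = -10104/17

The maximum is at (12, 0). Substituting into each constraint, equality holds for C1 and C2; the remaining constraints have slack.

C1 and C2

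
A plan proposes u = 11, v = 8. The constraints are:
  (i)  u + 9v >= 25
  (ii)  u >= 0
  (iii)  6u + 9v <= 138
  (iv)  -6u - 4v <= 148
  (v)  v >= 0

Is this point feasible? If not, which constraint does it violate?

(i): 83 ≥ 25 ✓
(ii): 11 ≥ 0 ✓
(iii): 138 ≤ 138 ✓
(iv): -98 ≤ 148 ✓
(v): 8 ≥ 0 ✓

feasible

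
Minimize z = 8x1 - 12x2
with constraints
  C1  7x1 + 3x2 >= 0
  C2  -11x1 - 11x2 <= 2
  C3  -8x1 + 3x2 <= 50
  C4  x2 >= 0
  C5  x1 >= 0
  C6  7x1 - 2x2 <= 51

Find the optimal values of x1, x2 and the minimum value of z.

Extreme points and z = 8x1 - 12x2:
  (0, 0) → z = 0
  (0, 50/3) → z = -200
  (253/5, 758/5) → z = -7072/5
  (51/7, 0) → z = 408/7

x1 = 253/5, x2 = 758/5, minimum z = -7072/5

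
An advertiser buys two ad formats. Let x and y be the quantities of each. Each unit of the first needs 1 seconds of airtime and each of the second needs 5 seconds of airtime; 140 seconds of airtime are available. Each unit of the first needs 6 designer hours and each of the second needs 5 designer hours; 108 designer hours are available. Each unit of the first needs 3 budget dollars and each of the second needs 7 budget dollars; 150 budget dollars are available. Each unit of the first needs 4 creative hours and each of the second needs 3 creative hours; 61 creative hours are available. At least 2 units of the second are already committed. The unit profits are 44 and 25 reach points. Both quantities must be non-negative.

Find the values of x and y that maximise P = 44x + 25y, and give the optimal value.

Extreme points and P = 44x + 25y:
  (0, 61/3) → P = 1525/3
  (0, 2) → P = 50
  (55/4, 2) → P = 655

The optimum lies where 4x + 3y = 61 and y = 2.
Solving simultaneously gives x = 55/4, y = 2.

x = 55/4, y = 2, maximum P = 655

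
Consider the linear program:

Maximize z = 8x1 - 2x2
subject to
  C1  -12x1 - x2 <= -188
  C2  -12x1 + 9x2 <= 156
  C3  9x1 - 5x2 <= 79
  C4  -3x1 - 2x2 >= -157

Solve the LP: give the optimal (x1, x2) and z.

x1 = 943/33, x2 = 392/11, maximum z = 472/3

Corner points and z = 8x1 - 2x2:
  (64/5, 172/5) → z = 168/5
  (1019/69, 248/23) → z = 6664/69
  (367/17, 784/17) → z = 1368/17
  (943/33, 392/11) → z = 472/3

At the optimal vertex, 9x1 - 5x2 = 79 and -3x1 - 2x2 = -157.
Solving simultaneously gives x1 = 943/33, x2 = 392/11.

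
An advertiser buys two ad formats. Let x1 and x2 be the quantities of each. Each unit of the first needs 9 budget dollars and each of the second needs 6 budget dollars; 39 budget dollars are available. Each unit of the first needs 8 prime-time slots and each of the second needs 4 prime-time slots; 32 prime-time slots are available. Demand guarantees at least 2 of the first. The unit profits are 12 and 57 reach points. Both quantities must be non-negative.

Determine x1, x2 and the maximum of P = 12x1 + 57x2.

x1 = 2, x2 = 7/2, maximum P = 447/2

Vertices and P = 12x1 + 57x2:
  (4, 0) → P = 48
  (2, 0) → P = 24
  (3, 2) → P = 150
  (2, 7/2) → P = 447/2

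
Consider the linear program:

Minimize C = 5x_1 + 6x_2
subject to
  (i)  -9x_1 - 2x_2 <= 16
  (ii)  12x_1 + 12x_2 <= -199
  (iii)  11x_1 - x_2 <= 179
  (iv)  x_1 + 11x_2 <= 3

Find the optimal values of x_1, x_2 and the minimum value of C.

Extreme points and C = 5x_1 + 6x_2:
  (103/42, -533/28) → C = -2141/21
  (342/31, -1787/31) → C = -9012/31
  (1949/144, -4337/144) → C = -16277/144

The binding constraints are -9x_1 - 2x_2 = 16 and 11x_1 - x_2 = 179.
Solving simultaneously gives x_1 = 342/31, x_2 = -1787/31.

x_1 = 342/31, x_2 = -1787/31, minimum C = -9012/31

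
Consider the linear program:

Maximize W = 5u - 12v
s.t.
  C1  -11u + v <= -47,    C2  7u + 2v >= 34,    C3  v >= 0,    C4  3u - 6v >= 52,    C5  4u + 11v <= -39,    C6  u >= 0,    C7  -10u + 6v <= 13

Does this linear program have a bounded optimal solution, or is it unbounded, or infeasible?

The boundaries 7u + 2v = 34 and 4u + 11v = -39 meet at (452/69, -409/69), but that point violates v ≥ 0. Every candidate vertex is excluded by some other constraint, so the feasible region is empty.

infeasible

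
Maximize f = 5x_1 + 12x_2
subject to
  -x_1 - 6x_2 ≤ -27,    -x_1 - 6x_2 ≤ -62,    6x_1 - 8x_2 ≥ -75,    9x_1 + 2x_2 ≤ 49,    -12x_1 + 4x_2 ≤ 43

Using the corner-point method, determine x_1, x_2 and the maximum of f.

Corner points and f = 5x_1 + 12x_2:
  (23/22, 447/44) → f = 2797/22
  (85/26, 509/52) → f = 3479/26
  (121/42, 323/28) → f = 917/6

x_1 = 121/42, x_2 = 323/28, maximum f = 917/6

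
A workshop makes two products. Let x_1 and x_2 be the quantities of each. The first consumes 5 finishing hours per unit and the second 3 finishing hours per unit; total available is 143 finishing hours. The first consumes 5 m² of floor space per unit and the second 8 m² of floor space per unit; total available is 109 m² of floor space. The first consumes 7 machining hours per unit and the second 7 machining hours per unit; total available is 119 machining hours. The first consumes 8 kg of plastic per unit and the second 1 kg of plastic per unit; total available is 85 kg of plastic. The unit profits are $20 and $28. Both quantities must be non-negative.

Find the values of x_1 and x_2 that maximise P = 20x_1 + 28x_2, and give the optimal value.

x_1 = 9, x_2 = 8, maximum P = 404

Feasible corners and P = 20x_1 + 28x_2:
  (0, 0) → P = 0
  (0, 109/8) → P = 763/2
  (85/8, 0) → P = 425/2
  (9, 8) → P = 404
  (68/7, 51/7) → P = 2788/7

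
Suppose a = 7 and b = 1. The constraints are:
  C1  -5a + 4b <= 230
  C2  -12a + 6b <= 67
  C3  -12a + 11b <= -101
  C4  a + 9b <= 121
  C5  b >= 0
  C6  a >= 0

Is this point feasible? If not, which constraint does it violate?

not feasible — violates C3

Constraint C3: -12a + 11b = -73, which is not ≤ -101. All other constraints are satisfied.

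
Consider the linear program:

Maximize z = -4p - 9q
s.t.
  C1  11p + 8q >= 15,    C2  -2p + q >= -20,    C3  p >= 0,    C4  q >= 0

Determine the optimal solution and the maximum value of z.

Feasible corners and z = -4p - 9q:
  (0, 15/8) → z = -135/8
  (15/11, 0) → z = -60/11
  (10, 0) → z = -40
The feasible region is unbounded (it extends along (0, 1), (1, 2)), but z strictly decreases along every unbounded feasible direction, so there is no improving ray and the maximum is attained at a vertex.

The optimum lies where 11p + 8q = 15 and q = 0.
Solving simultaneously gives p = 15/11, q = 0.

p = 15/11, q = 0, maximum z = -60/11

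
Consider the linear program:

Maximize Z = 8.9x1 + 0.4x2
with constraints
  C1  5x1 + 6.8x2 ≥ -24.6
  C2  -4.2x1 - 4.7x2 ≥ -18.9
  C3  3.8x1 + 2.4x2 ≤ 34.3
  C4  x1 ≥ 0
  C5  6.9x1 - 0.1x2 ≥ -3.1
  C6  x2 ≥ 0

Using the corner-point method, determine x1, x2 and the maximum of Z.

Corner points and Z = 8.9x1 + 0.4x2:
  (0, 189/47) → Z = 378/235
  (9/2, 0) → Z = 801/20
  (0, 0) → Z = 0

The binding constraints are -4.2x1 - 4.7x2 = -18.9 and x2 = 0.
Solving simultaneously gives x1 = 9/2, x2 = 0.

x1 = 4.5, x2 = 0, maximum Z = 40.05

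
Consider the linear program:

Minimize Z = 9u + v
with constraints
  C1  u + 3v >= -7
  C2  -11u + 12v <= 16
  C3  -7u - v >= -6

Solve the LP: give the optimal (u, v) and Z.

u = -44/15, v = -61/45, minimum Z = -1249/45

Vertices and Z = 9u + v:
  (-44/15, -61/45) → Z = -1249/45
  (5/4, -11/4) → Z = 17/2
  (56/95, 178/95) → Z = 682/95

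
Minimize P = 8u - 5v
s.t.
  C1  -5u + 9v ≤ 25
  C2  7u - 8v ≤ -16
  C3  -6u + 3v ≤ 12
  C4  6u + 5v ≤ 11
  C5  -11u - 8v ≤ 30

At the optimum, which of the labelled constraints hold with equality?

Corner points and P = 8u - 5v:
  (-11/13, 30/13) → P = -238/13
  (-26/79, 205/79) → P = -1233/79
  (-16/9, 4/9) → P = -148/9
  (8/83, 173/83) → P = -801/83

The minimum is at (-11/13, 30/13). Substituting into each constraint, equality holds for C1 and C3; the remaining constraints have slack.

C1 and C3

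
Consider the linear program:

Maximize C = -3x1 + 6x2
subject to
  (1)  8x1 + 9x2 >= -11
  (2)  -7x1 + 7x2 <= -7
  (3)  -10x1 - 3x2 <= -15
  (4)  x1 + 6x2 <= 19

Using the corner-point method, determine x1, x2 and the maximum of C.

Vertices and C = -3x1 + 6x2:
  (28/11, -115/33) → C = -314/11
  (18/13, 5/13) → C = -24/13
  (25/7, 18/7) → C = 33/7
The feasible region is unbounded (it extends along (6, -1), (9, -8)), but C strictly decreases along every unbounded feasible direction, so there is no improving ray and the maximum is attained at a vertex.

The binding constraints are -7x1 + 7x2 = -7 and x1 + 6x2 = 19.
Solving simultaneously gives x1 = 25/7, x2 = 18/7.

x1 = 25/7, x2 = 18/7, maximum C = 33/7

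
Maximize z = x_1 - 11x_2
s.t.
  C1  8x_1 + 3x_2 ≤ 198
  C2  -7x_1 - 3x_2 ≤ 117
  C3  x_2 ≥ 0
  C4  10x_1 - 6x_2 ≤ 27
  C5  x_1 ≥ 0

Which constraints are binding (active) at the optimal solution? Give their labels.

Vertices and z = x_1 - 11x_2:
  (423/26, 294/13) → z = -465/2
  (0, 66) → z = -726
  (27/10, 0) → z = 27/10
  (0, 0) → z = 0

The maximum is at (27/10, 0). Substituting into each constraint, equality holds for C3 and C4; the remaining constraints have slack.

C3 and C4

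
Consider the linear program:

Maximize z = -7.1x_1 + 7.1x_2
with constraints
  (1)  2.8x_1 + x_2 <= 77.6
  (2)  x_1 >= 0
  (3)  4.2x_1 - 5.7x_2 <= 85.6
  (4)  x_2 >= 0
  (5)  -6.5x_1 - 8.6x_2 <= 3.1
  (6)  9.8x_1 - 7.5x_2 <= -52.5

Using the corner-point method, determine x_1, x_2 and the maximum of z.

Corner points and z = -7.1x_1 + 7.1x_2:
  (0, 388/5) → z = 13774/25
  (5295/308, 3241/110) → z = 1341829/15400
  (0, 7) → z = 497/10

The optimum lies where 2.8x_1 + x_2 = 77.6 and x_1 = 0.
Solving simultaneously gives x_1 = 0, x_2 = 388/5.

x_1 = 0, x_2 = 77.6, maximum z = 550.96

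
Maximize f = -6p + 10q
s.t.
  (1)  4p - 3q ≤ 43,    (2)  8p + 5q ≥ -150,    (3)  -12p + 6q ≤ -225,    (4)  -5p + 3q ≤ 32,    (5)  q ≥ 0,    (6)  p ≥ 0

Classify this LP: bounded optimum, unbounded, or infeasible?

unbounded

From the feasible point (139/4, 32), moving in the direction (3, 4) keeps every constraint satisfied while f increases without bound.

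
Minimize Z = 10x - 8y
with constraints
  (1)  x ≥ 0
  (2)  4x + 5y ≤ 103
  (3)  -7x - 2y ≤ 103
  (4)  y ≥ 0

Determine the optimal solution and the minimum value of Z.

Extreme points and Z = 10x - 8y:
  (0, 103/5) → Z = -824/5
  (0, 0) → Z = 0
  (103/4, 0) → Z = 515/2

The binding constraints are x = 0 and 4x + 5y = 103.
Solving simultaneously gives x = 0, y = 103/5.

x = 0, y = 103/5, minimum Z = -824/5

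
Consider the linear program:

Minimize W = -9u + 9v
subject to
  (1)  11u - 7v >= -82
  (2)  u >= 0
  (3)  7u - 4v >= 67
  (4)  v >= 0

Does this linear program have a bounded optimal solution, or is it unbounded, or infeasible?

unbounded

From the feasible point (797/5, 1311/5), moving in the direction (1, 0) keeps every constraint satisfied while W decreases without bound.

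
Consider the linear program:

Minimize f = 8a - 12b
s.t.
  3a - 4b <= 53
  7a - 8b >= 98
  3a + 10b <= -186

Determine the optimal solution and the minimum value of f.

a = -254/47, b = -798/47, minimum f = 7544/47

Corner points and f = 8a - 12b:
  (-8, -77/4) → f = 167
  (-107/21, -239/14) → f = 3446/21
  (-254/47, -798/47) → f = 7544/47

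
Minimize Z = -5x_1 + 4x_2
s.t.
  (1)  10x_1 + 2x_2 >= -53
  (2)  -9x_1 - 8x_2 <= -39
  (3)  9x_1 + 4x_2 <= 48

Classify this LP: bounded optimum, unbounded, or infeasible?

bounded optimum

Extreme points and Z = -5x_1 + 4x_2:
  (-251/31, 867/62) → Z = 2989/31
  (-14, 87/2) → Z = 244
  (19/3, -9/4) → Z = -122/3
The feasible region has finitely many vertices and no improving ray; the minimum is -122/3 at (19/3, -9/4).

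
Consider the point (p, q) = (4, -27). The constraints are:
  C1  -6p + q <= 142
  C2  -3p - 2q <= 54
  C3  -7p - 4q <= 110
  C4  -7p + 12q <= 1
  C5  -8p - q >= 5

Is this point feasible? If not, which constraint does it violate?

Constraint C5: -8p - q = -5, which is not ≥ 5. All other constraints are satisfied.

not feasible — violates C5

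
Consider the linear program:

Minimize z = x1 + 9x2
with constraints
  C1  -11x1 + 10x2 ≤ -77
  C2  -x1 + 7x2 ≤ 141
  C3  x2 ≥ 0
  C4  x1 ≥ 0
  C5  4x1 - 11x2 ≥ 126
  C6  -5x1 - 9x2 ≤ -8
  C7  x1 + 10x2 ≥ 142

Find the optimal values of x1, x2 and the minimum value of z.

Feasible corners and z = x1 + 9x2:
  (2433/17, 690/17) → z = 8643/17
  (142, 0) → z = 142
  (166/3, 26/3) → z = 400/3
The feasible region is unbounded (it extends along (7, 1), (1, 0)), but z strictly increases along every unbounded feasible direction, so there is no improving ray and the minimum is attained at a vertex.

The binding constraints are 4x1 - 11x2 = 126 and x1 + 10x2 = 142.
Solving simultaneously gives x1 = 166/3, x2 = 26/3.

x1 = 166/3, x2 = 26/3, minimum z = 400/3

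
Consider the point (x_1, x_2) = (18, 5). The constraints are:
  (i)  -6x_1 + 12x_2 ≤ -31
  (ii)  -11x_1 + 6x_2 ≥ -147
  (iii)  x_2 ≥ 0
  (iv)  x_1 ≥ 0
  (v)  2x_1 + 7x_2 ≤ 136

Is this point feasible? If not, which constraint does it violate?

not feasible — violates (ii)

Constraint (ii): -11x_1 + 6x_2 = -168, which is not ≥ -147. All other constraints are satisfied.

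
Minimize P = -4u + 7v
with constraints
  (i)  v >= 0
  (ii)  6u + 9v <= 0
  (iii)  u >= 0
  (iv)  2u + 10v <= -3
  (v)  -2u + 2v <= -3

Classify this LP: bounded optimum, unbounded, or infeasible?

The boundaries 6u + 9v = 0 and -2u + 2v = -3 meet at (9/10, -3/5), but that point violates v ≥ 0. Every candidate vertex is excluded by some other constraint, so the feasible region is empty.

infeasible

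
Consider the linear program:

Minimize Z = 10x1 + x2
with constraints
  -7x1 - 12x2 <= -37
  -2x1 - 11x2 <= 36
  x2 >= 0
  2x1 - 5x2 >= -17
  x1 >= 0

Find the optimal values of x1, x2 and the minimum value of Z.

x1 = 0, x2 = 37/12, minimum Z = 37/12

Corner points and Z = 10x1 + x2:
  (37/7, 0) → Z = 370/7
  (0, 37/12) → Z = 37/12
  (0, 17/5) → Z = 17/5
The feasible region is unbounded (it extends along (1, 0), (5, 2)), but Z strictly increases along every unbounded feasible direction, so there is no improving ray and the minimum is attained at a vertex.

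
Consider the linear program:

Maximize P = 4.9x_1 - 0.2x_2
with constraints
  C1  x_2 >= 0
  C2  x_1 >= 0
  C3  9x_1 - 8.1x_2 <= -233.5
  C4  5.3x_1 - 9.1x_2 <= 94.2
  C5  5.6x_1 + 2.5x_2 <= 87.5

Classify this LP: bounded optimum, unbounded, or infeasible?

Feasible corners and P = 4.9x_1 - 0.2x_2:
  (0, 2335/81) → P = -467/81
  (0, 35) → P = -7
  (6250/3393, 104755/3393) → P = 9674/3393
The feasible region has finitely many vertices and no improving ray; the maximum is 9674/3393 at (6250/3393, 104755/3393).

bounded optimum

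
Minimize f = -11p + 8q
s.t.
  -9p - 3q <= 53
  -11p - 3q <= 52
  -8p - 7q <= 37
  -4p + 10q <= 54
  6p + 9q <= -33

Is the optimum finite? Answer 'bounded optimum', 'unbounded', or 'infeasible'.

From the feasible point (-17/5, -7/5), moving in the direction (9, -6) keeps every constraint satisfied while f decreases without bound.

unbounded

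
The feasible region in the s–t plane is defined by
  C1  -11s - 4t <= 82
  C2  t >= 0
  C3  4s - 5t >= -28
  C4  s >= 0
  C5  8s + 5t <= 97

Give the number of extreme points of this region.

4

The feasible vertices (each the meet of two boundaries and inside every other half-plane) are:
  (0, 0)
  (97/8, 0)
  (0, 28/5)
  (23/4, 51/5)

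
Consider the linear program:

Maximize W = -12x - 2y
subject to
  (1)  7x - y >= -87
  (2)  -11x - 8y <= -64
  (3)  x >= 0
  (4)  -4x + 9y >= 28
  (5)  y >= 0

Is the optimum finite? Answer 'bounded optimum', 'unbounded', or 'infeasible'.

Vertices and W = -12x - 2y:
  (0, 87) → W = -174
  (0, 8) → W = -16
  (352/131, 564/131) → W = -5352/131
The feasible region has finitely many vertices and no improving ray; the maximum is -16 at (0, 8).

bounded optimum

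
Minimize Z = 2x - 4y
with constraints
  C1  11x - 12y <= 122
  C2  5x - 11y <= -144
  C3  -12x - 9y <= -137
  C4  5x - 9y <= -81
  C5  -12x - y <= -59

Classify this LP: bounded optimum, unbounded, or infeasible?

From the feasible point (690/13, 1501/39), moving in the direction (-1, 12) keeps every constraint satisfied while Z decreases without bound.

unbounded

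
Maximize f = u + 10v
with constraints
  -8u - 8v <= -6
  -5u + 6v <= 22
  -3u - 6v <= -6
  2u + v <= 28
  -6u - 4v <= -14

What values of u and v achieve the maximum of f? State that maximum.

u = 146/17, v = 184/17, maximum f = 1986/17

The optimum lies where -5u + 6v = 22 and 2u + v = 28.
Solving simultaneously gives u = 146/17, v = 184/17.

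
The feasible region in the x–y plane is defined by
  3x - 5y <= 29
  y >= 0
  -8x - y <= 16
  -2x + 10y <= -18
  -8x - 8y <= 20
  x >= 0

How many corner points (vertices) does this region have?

3

Of the 15 pairwise boundary intersections, those satisfying every inequality are:
  (29/3, 0)
  (10, 1/5)
  (9, 0)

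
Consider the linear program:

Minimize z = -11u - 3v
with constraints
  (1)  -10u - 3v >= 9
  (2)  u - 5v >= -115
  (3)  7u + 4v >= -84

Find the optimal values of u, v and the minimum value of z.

u = 216/19, v = -777/19, minimum z = -45/19

Vertices and z = -11u - 3v:
  (-390/53, 1141/53) → z = 867/53
  (216/19, -777/19) → z = -45/19
  (-880/39, 721/39) → z = 7517/39

The optimum lies where -10u - 3v = 9 and 7u + 4v = -84.
Solving simultaneously gives u = 216/19, v = -777/19.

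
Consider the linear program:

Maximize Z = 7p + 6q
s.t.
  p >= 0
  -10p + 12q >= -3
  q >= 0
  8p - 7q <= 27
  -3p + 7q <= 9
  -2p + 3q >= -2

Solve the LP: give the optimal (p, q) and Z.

p = 129/34, q = 99/34, maximum Z = 1497/34

Feasible corners and Z = 7p + 6q:
  (0, 0) → Z = 0
  (0, 9/7) → Z = 54/7
  (3/10, 0) → Z = 21/10
  (129/34, 99/34) → Z = 1497/34

The optimum lies where -10p + 12q = -3 and -3p + 7q = 9.
Solving simultaneously gives p = 129/34, q = 99/34.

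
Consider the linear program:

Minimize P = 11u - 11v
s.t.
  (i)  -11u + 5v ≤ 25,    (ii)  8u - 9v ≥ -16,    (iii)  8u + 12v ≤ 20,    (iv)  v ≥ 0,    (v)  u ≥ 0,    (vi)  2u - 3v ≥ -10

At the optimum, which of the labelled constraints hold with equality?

(iii) and (v)

Feasible corners and P = 11u - 11v:
  (5/2, 0) → P = 55/2
  (0, 5/3) → P = -55/3
  (0, 0) → P = 0

The minimum is at (0, 5/3). Substituting into each constraint, equality holds for (iii) and (v); the remaining constraints have slack.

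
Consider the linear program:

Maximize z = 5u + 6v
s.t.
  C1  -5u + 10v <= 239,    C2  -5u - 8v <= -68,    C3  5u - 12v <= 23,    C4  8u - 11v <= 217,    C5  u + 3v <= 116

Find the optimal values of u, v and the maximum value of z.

Extreme points and z = 5u + 6v:
  (-616/45, 307/18) → z = 305/9
  (443/25, 819/25) → z = 7129/25
  (10, 9/4) → z = 127/2
  (487/9, 557/27) → z = 1183/3

At the optimal vertex, 5u - 12v = 23 and u + 3v = 116.
Solving simultaneously gives u = 487/9, v = 557/27.

u = 487/9, v = 557/27, maximum z = 1183/3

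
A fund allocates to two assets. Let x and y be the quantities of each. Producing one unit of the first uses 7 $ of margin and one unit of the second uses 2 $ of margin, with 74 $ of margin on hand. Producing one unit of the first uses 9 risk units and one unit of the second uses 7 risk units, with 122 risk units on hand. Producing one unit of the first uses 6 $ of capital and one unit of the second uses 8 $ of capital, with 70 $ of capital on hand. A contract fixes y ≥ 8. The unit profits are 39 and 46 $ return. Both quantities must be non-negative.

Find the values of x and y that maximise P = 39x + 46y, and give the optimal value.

x = 1, y = 8, maximum P = 407

Feasible corners and P = 39x + 46y:
  (0, 35/4) → P = 805/2
  (0, 8) → P = 368
  (1, 8) → P = 407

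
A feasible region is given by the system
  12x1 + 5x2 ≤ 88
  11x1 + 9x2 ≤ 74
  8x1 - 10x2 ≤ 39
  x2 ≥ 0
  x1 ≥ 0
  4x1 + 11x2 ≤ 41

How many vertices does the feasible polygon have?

Intersecting each pair of boundary lines and keeping only the points that satisfy every inequality leaves:
  (1091/182, 163/182)
  (89/17, 31/17)
  (39/8, 0)
  (0, 0)
  (0, 41/11)

5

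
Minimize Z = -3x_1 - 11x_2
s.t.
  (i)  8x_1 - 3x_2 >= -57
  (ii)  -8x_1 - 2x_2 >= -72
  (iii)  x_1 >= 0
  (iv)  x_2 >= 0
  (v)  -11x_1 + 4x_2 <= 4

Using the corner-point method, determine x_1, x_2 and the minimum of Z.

x_1 = 140/27, x_2 = 412/27, minimum Z = -4952/27

Feasible corners and Z = -3x_1 - 11x_2:
  (9, 0) → Z = -27
  (140/27, 412/27) → Z = -4952/27
  (0, 0) → Z = 0
  (0, 1) → Z = -11

The optimum lies where -8x_1 - 2x_2 = -72 and -11x_1 + 4x_2 = 4.
Solving simultaneously gives x_1 = 140/27, x_2 = 412/27.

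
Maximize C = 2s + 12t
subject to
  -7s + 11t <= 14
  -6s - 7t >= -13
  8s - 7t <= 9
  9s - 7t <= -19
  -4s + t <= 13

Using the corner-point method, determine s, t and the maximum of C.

Vertices and C = 2s + 12t:
  (-111/50, -7/50) → C = -153/25
  (-129/37, -35/37) → C = -678/37
  (-72/19, -41/19) → C = -636/19

The optimum lies where -7s + 11t = 14 and 9s - 7t = -19.
Solving simultaneously gives s = -111/50, t = -7/50.

s = -111/50, t = -7/50, maximum C = -153/25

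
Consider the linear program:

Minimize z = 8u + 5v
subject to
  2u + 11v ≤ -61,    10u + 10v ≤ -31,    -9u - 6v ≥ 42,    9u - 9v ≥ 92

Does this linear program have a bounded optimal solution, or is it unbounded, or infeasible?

From the feasible point (58/45, -134/15), moving in the direction (-9, -9) keeps every constraint satisfied while z decreases without bound.

unbounded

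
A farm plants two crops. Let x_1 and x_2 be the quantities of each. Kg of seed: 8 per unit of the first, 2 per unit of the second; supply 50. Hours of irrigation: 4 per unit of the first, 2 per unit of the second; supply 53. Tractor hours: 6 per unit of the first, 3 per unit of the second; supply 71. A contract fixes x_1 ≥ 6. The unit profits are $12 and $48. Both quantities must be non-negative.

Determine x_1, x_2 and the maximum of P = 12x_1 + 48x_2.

The optimum lies where 8x_1 + 2x_2 = 50 and x_1 = 6.
Solving simultaneously gives x_1 = 6, x_2 = 1.

x_1 = 6, x_2 = 1, maximum P = 120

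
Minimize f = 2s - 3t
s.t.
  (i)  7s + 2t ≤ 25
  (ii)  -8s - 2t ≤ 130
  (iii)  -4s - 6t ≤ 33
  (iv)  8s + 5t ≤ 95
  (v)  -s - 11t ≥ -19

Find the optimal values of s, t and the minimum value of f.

The binding constraints are -4s - 6t = 33 and -s - 11t = -19.
Solving simultaneously gives s = -477/38, t = 109/38.

s = -477/38, t = 109/38, minimum f = -1281/38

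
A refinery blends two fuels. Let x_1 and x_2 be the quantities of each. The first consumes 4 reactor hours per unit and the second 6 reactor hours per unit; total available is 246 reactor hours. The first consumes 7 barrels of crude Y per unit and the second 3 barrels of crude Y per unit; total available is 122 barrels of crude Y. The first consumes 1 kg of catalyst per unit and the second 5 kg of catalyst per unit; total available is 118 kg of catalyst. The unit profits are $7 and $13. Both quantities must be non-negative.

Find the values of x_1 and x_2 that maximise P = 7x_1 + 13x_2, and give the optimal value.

x_1 = 8, x_2 = 22, maximum P = 342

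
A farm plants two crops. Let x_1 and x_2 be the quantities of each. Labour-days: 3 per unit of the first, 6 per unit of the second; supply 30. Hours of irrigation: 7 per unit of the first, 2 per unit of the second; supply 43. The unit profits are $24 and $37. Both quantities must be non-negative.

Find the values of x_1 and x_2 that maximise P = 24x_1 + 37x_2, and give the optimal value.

x_1 = 11/2, x_2 = 9/4, maximum P = 861/4

Corner points and P = 24x_1 + 37x_2:
  (0, 0) → P = 0
  (0, 5) → P = 185
  (43/7, 0) → P = 1032/7
  (11/2, 9/4) → P = 861/4

At the optimal vertex, 3x_1 + 6x_2 = 30 and 7x_1 + 2x_2 = 43.
Solving simultaneously gives x_1 = 11/2, x_2 = 9/4.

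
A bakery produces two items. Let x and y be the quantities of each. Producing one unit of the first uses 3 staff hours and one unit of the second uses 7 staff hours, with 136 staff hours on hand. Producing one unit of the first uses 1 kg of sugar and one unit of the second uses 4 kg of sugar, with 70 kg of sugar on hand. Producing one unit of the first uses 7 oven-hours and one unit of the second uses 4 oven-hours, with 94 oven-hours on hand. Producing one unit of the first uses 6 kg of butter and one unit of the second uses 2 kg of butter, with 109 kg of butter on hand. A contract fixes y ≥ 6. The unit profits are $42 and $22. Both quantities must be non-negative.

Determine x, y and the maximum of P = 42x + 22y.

x = 10, y = 6, maximum P = 552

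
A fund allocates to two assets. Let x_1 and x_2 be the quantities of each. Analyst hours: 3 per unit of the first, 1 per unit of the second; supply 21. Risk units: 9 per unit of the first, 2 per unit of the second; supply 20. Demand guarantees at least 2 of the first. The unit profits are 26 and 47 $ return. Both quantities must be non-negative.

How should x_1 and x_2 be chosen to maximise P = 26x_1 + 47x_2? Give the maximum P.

Corner points and P = 26x_1 + 47x_2:
  (20/9, 0) → P = 520/9
  (2, 0) → P = 52
  (2, 1) → P = 99

x_1 = 2, x_2 = 1, maximum P = 99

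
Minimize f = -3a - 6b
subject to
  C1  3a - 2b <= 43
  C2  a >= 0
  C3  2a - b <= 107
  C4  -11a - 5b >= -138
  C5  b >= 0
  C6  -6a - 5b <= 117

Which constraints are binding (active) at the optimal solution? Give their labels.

C2 and C4

Extreme points and f = -3a - 6b:
  (0, 138/5) → f = -828/5
  (0, 0) → f = 0
  (138/11, 0) → f = -414/11

The minimum is at (0, 138/5). Substituting into each constraint, equality holds for C2 and C4; the remaining constraints have slack.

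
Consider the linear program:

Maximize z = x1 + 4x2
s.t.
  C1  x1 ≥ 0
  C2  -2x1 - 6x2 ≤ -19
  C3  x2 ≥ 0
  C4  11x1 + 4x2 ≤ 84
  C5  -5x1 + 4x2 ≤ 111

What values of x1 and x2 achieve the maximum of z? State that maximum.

x1 = 0, x2 = 21, maximum z = 84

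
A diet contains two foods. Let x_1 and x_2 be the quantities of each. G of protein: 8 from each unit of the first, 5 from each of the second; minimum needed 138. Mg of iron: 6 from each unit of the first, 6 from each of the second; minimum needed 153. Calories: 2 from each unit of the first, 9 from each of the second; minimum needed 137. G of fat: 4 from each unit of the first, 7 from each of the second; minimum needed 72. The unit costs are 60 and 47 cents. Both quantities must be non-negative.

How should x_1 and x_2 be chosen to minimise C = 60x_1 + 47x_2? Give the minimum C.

Feasible corners and C = 60x_1 + 47x_2:
  (0, 138/5) → C = 6486/5
  (137/2, 0) → C = 4110
  (7/2, 22) → C = 1244
  (185/14, 86/7) → C = 9592/7
The feasible region is unbounded (it extends along (0, 1), (1, 0)), but C strictly increases along every unbounded feasible direction, so there is no improving ray and the minimum is attained at a vertex.

The binding constraints are 8x_1 + 5x_2 = 138 and 6x_1 + 6x_2 = 153.
Solving simultaneously gives x_1 = 7/2, x_2 = 22.

x_1 = 7/2, x_2 = 22, minimum C = 1244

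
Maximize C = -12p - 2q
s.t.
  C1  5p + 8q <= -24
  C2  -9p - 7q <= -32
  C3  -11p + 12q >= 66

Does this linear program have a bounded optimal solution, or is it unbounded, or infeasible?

infeasible

The boundaries 5p + 8q = -24 and -9p - 7q = -32 meet at (424/37, -376/37), but that point violates -11p + 12q ≥ 66. Every candidate vertex is excluded by some other constraint, so the feasible region is empty.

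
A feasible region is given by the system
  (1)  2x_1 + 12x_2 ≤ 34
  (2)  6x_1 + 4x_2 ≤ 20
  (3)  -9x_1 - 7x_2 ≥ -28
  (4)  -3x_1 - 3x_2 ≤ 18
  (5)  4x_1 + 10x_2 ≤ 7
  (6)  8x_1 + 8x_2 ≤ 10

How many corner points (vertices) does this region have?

5

Of the 14 pairwise boundary intersections, those satisfying every inequality are:
  (-53/5, 23/5)
  (-64/7, 61/14)
  (22, -28)
  (15/2, -25/4)
  (11/12, 1/3)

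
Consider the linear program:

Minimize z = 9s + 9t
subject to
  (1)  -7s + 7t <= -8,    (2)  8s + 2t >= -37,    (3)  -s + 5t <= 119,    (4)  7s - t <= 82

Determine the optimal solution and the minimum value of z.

Corner points and z = 9s + 9t:
  (-243/70, -323/70) → z = -2547/35
  (283/21, 37/3) → z = 1626/7
  (127/22, -915/22) → z = -3546/11

The binding constraints are 8s + 2t = -37 and 7s - t = 82.
Solving simultaneously gives s = 127/22, t = -915/22.

s = 127/22, t = -915/22, minimum z = -3546/11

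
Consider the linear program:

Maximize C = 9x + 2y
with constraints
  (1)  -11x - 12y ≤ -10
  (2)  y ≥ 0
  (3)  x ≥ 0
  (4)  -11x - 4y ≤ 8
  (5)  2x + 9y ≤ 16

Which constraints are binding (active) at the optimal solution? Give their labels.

(2) and (5)

Vertices and C = 9x + 2y:
  (10/11, 0) → C = 90/11
  (0, 5/6) → C = 5/3
  (8, 0) → C = 72
  (0, 16/9) → C = 32/9

The maximum is at (8, 0). Substituting into each constraint, equality holds for (2) and (5); the remaining constraints have slack.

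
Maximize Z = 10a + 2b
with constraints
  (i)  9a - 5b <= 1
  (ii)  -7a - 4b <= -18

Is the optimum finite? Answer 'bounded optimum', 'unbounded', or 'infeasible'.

From the feasible point (94/71, 155/71), moving in the direction (5, 9) keeps every constraint satisfied while Z increases without bound.

unbounded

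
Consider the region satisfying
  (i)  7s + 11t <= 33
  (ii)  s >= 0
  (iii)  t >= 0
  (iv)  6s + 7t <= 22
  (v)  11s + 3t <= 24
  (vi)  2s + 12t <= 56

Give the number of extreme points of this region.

5

Of the 15 pairwise boundary intersections, those satisfying every inequality are:
  (0, 3)
  (11/17, 44/17)
  (0, 0)
  (24/11, 0)
  (102/59, 98/59)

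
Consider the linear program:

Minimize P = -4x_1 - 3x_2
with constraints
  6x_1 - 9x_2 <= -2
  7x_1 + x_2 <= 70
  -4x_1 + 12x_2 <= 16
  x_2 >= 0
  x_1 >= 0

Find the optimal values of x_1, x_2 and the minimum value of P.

Corner points and P = -4x_1 - 3x_2:
  (10/3, 22/9) → P = -62/3
  (0, 2/9) → P = -2/3
  (0, 4/3) → P = -4

x_1 = 10/3, x_2 = 22/9, minimum P = -62/3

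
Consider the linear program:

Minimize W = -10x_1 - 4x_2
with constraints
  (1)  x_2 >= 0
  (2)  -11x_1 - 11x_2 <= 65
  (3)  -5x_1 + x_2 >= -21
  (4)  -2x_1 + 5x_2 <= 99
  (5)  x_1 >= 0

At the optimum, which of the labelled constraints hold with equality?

Vertices and W = -10x_1 - 4x_2:
  (21/5, 0) → W = -42
  (0, 0) → W = 0
  (204/23, 537/23) → W = -4188/23
  (0, 99/5) → W = -396/5

The minimum is at (204/23, 537/23). Substituting into each constraint, equality holds for (3) and (4); the remaining constraints have slack.

(3) and (4)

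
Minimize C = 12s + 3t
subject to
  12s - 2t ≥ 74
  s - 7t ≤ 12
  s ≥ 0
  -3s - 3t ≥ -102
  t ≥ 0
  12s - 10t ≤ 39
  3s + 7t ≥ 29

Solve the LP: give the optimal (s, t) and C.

Extreme points and C = 12s + 3t:
  (71/7, 167/7) → C = 1353/7
  (331/48, 35/8) → C = 767/8
  (379/22, 369/22) → C = 5655/22

s = 331/48, t = 35/8, minimum C = 767/8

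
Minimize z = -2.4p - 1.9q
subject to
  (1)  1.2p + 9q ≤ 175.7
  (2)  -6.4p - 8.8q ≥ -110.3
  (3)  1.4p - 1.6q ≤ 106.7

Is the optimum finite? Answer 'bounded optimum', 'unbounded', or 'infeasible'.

Corner points and z = -2.4p - 1.9q:
  (-27673/2352, 24803/1176) → z = -19883/1680
  (13943/282, -26423/1128) → z = -836491/11280
The feasible region has finitely many vertices and no improving ray; the minimum is -836491/11280 at (13943/282, -26423/1128).

bounded optimum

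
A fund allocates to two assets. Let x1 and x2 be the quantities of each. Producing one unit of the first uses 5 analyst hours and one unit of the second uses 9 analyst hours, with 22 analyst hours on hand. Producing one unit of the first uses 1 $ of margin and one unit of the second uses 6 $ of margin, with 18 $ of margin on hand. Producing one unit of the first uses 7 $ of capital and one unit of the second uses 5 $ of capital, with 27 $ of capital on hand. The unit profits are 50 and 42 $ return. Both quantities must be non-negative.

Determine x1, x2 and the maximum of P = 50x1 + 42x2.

Extreme points and P = 50x1 + 42x2:
  (0, 0) → P = 0
  (0, 22/9) → P = 308/3
  (27/7, 0) → P = 1350/7
  (7/2, 1/2) → P = 196

The binding constraints are 5x1 + 9x2 = 22 and 7x1 + 5x2 = 27.
Solving simultaneously gives x1 = 7/2, x2 = 1/2.

x1 = 7/2, x2 = 1/2, maximum P = 196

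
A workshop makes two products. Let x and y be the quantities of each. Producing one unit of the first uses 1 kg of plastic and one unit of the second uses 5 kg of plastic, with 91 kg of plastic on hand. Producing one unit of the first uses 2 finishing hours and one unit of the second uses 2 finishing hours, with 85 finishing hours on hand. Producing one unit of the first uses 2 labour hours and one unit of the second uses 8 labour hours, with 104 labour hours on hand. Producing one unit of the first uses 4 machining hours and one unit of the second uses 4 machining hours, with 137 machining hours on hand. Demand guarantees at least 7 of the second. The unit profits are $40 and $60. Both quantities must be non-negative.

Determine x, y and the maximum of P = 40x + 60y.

x = 24, y = 7, maximum P = 1380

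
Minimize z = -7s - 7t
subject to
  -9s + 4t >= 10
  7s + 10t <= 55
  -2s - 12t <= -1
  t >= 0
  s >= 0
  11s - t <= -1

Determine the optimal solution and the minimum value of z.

Feasible corners and z = -7s - 7t:
  (0, 5/2) → z = -35/2
  (6/35, 101/35) → z = -107/5
  (0, 11/2) → z = -77/2
  (5/13, 68/13) → z = -511/13

s = 5/13, t = 68/13, minimum z = -511/13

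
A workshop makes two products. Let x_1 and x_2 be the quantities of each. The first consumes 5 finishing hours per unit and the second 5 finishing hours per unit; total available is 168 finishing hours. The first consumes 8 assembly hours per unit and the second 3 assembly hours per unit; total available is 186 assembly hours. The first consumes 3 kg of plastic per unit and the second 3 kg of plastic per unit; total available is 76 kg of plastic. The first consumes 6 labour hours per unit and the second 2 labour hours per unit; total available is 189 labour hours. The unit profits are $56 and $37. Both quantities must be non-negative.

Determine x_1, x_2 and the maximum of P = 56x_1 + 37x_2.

x_1 = 22, x_2 = 10/3, maximum P = 4066/3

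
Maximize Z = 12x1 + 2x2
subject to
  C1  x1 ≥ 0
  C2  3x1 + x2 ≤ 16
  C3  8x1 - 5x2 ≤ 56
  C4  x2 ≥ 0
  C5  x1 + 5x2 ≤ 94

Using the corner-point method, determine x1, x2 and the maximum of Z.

Corner points and Z = 12x1 + 2x2:
  (0, 16) → Z = 32
  (0, 0) → Z = 0
  (16/3, 0) → Z = 64

At the optimal vertex, 3x1 + x2 = 16 and x2 = 0.
Solving simultaneously gives x1 = 16/3, x2 = 0.

x1 = 16/3, x2 = 0, maximum Z = 64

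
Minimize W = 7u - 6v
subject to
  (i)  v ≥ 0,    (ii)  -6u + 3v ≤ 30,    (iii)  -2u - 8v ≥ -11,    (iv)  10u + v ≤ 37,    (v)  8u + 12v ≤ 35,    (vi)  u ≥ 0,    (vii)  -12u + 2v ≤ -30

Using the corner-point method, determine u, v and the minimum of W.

Vertices and W = 7u - 6v:
  (37/10, 0) → W = 259/10
  (5/2, 0) → W = 35/2
  (95/26, 6/13) → W = 593/26
  (131/50, 18/25) → W = 701/50

At the optimal vertex, -2u - 8v = -11 and -12u + 2v = -30.
Solving simultaneously gives u = 131/50, v = 18/25.

u = 131/50, v = 18/25, minimum W = 701/50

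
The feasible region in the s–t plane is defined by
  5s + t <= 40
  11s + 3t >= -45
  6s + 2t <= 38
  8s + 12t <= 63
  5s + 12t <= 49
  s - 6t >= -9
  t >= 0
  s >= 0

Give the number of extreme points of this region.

6

Intersecting each pair of boundary lines and keeping only the points that satisfy every inequality leaves:
  (165/28, 37/28)
  (19/3, 0)
  (14/3, 77/36)
  (31/7, 47/21)
  (0, 3/2)
  (0, 0)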